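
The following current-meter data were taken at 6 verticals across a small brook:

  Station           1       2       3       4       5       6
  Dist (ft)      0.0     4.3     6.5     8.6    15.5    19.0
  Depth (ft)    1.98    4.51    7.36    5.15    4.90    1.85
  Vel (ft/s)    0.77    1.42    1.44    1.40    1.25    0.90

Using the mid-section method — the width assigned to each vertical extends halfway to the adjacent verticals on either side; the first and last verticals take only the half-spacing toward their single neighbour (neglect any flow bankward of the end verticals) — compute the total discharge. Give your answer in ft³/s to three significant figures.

w_1 = (4.3 − 0.0)/2 = 2.15 ft; q_1 = 0.77 × 1.98 × 2.15 = 3.278 ft³/s
w_2 = (6.5 − 0.0)/2 = 3.25 ft; q_2 = 1.42 × 4.51 × 3.25 = 20.81 ft³/s
w_3 = (8.6 − 4.3)/2 = 2.15 ft; q_3 = 1.44 × 7.36 × 2.15 = 22.79 ft³/s
w_4 = (15.5 − 6.5)/2 = 4.5 ft; q_4 = 1.40 × 5.15 × 4.5 = 32.45 ft³/s
w_5 = (19.0 − 8.6)/2 = 5.2 ft; q_5 = 1.25 × 4.90 × 5.2 = 31.85 ft³/s
w_6 = (19.0 − 15.5)/2 = 1.75 ft; q_6 = 0.90 × 1.85 × 1.75 = 2.914 ft³/s
Q = Σ qᵢ = 114.1 ft³/s

114 ft³/s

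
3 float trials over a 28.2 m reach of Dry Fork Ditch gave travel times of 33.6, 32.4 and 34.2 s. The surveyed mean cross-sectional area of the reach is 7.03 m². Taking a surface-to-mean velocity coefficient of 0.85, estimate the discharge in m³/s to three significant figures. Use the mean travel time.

t̄ = (33.6 + 32.4 + 34.2) / 3 = 33.4 s
v_surface = L / t̄ = 28.2 / 33.4 = 0.8443 m/s
v_mean = 0.85 × 0.8443 = 0.7177 m/s
Q = A × v_mean = 7.03 × 0.7177 = 5.045 m³/s

5.05 m³/s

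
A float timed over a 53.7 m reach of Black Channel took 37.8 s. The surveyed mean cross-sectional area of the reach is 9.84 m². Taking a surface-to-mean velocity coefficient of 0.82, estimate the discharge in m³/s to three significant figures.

11.5 m³/s

v_surface = L / t̄ = 53.7 / 37.8 = 1.421 m/s
v_mean = 0.82 × 1.421 = 1.165 m/s
Q = A × v_mean = 9.84 × 1.165 = 11.46 m³/s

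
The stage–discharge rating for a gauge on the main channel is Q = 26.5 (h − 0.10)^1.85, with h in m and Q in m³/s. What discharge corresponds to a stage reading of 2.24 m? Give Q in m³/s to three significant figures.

108 m³/s

Q = 26.5 × (2.24 − 0.10)^1.85 = 26.5 × 2.14^1.85 = 108.3 m³/s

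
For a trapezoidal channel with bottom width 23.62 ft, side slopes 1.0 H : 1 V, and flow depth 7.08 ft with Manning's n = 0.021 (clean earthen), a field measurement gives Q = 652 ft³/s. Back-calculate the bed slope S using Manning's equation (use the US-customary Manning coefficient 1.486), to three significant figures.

A = (b + z·y)·y = (23.62 + 1.0×7.08)×7.08 = 217.4 ft²
P = b + 2y√(1+z²) = 23.62 + 2×7.08×√(1+1.0²) = 43.65 ft
R = A/P = 217.4/43.65 = 4.980 ft
S = (Q·n / (1.486·A·R^(2/3)))² = (652×0.021 / (1.486×217.4×2.916))² = 0.0002113

0.000211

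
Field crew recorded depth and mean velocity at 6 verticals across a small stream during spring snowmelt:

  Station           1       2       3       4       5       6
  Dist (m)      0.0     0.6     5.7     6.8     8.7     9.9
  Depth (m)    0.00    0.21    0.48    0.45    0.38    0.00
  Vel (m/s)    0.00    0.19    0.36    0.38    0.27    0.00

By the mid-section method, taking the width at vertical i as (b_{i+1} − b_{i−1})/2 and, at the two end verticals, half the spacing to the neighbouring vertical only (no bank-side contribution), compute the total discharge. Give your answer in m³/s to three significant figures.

w_2 = (5.7 − 0.0)/2 = 2.85 m; q_2 = 0.19 × 0.21 × 2.85 = 0.1137 m³/s
w_3 = (6.8 − 0.6)/2 = 3.1 m; q_3 = 0.36 × 0.48 × 3.1 = 0.5357 m³/s
w_4 = (8.7 − 5.7)/2 = 1.5 m; q_4 = 0.38 × 0.45 × 1.5 = 0.2565 m³/s
w_5 = (9.9 − 6.8)/2 = 1.55 m; q_5 = 0.27 × 0.38 × 1.55 = 0.1590 m³/s
Stations 1, 6 contribute zero (depth or velocity is 0).
Q = Σ qᵢ = 1.065 m³/s

1.06 m³/s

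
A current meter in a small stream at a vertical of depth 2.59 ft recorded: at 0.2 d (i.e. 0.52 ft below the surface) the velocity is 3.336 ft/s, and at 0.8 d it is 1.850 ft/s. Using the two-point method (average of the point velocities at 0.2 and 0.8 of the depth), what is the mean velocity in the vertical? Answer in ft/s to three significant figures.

v̄ = (3.336 + 1.850) / 2 = 2.593 ft/s

2.59 ft/s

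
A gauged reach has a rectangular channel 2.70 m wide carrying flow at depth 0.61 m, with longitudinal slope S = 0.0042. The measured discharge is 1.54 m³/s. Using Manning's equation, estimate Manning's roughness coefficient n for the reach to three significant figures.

0.0389

A = b·y = 2.70 × 0.61 = 1.647 m²
P = b + 2y = 2.70 + 2×0.61 = 3.920 m
R = A/P = 1.647/3.920 = 0.4202 m
n = (1/Q)·A·R^(2/3)·S^(1/2) = (1/1.54) × 1.647 × 0.5610 × 0.06481 = 0.03888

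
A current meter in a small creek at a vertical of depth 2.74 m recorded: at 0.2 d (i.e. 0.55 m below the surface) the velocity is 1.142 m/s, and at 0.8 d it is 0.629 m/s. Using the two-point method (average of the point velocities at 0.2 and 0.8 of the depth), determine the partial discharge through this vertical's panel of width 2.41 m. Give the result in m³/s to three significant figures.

v̄ = (1.142 + 0.629) / 2 = 0.8855 m/s
q = v̄ × d × w = 0.8855 × 2.74 × 2.41 = 5.847 m³/s

5.85 m³/s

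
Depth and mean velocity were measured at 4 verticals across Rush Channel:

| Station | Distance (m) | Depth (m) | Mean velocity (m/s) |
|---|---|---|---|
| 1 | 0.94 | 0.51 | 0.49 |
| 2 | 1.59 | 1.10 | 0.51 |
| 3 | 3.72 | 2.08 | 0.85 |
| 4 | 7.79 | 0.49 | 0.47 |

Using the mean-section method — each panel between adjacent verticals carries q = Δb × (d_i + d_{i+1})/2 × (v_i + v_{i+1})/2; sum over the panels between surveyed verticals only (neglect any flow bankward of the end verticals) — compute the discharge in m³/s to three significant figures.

6.02 m³/s

Panel 1-2: Δb = 0.65 m, d̄ = (0.51+1.10)/2 = 0.805, v̄ = (0.49+0.51)/2 = 0.5 → q = 0.65×0.805×0.5 = 0.2616 m³/s
Panel 2-3: Δb = 2.13 m, d̄ = (1.10+2.08)/2 = 1.59, v̄ = (0.51+0.85)/2 = 0.68 → q = 2.13×1.59×0.68 = 2.303 m³/s
Panel 3-4: Δb = 4.07 m, d̄ = (2.08+0.49)/2 = 1.285, v̄ = (0.85+0.47)/2 = 0.66 → q = 4.07×1.285×0.66 = 3.452 m³/s
Q = Σ q = 6.016 m³/s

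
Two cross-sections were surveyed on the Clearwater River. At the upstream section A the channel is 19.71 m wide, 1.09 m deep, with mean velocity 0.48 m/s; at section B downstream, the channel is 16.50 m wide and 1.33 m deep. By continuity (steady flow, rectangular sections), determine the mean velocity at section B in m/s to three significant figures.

Q = A₁V₁ = (19.71×1.09) × 0.48 = 10.31 m³/s
A₂ = 16.50 × 1.33 = 21.95 m²
V₂ = Q/A₂ = 10.31/21.95 = 0.4699 m/s

0.470 m/s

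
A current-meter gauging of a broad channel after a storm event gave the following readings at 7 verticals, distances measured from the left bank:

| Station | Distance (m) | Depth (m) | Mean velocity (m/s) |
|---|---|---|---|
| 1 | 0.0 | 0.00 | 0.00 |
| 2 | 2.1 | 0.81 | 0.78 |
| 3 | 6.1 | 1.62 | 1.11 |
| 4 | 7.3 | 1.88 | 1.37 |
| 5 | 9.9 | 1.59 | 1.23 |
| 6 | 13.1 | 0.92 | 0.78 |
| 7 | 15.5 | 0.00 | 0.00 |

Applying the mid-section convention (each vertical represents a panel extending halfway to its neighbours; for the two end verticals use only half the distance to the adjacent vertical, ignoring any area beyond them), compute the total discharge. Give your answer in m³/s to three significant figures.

19.2 m³/s

w_2 = (6.1 − 0.0)/2 = 3.05 m; q_2 = 0.78 × 0.81 × 3.05 = 1.927 m³/s
w_3 = (7.3 − 2.1)/2 = 2.6 m; q_3 = 1.11 × 1.62 × 2.6 = 4.675 m³/s
w_4 = (9.9 − 6.1)/2 = 1.9 m; q_4 = 1.37 × 1.88 × 1.9 = 4.894 m³/s
w_5 = (13.1 − 7.3)/2 = 2.9 m; q_5 = 1.23 × 1.59 × 2.9 = 5.672 m³/s
w_6 = (15.5 − 9.9)/2 = 2.8 m; q_6 = 0.78 × 0.92 × 2.8 = 2.009 m³/s
Stations 1, 7 contribute zero (depth or velocity is 0).
Q = Σ qᵢ = 19.18 m³/s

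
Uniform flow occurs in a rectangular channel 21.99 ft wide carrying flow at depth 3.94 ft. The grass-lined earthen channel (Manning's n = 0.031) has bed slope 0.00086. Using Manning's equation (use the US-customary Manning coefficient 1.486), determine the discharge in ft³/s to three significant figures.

248 ft³/s

A = b·y = 21.99 × 3.94 = 86.64 ft²
P = b + 2y = 21.99 + 2×3.94 = 29.87 ft
R = A/P = 86.64/29.87 = 2.901 ft
Q = (1.486/n)·A·R^(2/3)·S^(1/2) = (1.486/0.031) × 86.64 × 2.901^(2/3) × 0.00086^(1/2) = 247.7 ft³/s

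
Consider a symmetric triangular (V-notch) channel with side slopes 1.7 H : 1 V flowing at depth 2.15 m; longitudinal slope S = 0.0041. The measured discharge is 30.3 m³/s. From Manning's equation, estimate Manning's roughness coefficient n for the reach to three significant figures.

A = z·y² = 1.7×2.15² = 7.858 m²
P = 2y√(1+z²) = 2×2.15×√(1+1.7²) = 8.481 m
R = A/P = 7.858/8.481 = 0.9266 m
n = (1/Q)·A·R^(2/3)·S^(1/2) = (1/30.3) × 7.858 × 0.9504 × 0.06403 = 0.01578

0.0158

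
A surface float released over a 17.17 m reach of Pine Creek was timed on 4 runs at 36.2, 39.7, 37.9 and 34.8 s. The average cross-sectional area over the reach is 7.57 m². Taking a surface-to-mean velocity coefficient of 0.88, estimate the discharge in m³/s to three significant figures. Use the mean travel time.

t̄ = (36.2 + 39.7 + 37.9 + 34.8) / 4 = 37.15 s
v_surface = L / t̄ = 17.17 / 37.15 = 0.4622 m/s
v_mean = 0.88 × 0.4622 = 0.4067 m/s
Q = A × v_mean = 7.57 × 0.4067 = 3.079 m³/s

3.08 m³/s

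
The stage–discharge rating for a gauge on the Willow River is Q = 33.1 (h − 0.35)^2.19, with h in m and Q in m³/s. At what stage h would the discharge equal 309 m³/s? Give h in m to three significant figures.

h − h₀ = (Q/C)^(1/b) = (309/33.1)^(1/2.19) = 2.773 m
h = 0.35 + 2.773 = 3.123 m

3.12 m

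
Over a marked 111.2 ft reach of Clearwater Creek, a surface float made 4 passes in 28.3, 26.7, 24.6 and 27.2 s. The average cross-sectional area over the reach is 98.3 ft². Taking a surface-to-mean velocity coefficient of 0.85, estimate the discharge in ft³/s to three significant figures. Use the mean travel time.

348 ft³/s

t̄ = (28.3 + 26.7 + 24.6 + 27.2) / 4 = 26.7 s
v_surface = L / t̄ = 111.2 / 26.7 = 4.165 ft/s
v_mean = 0.85 × 4.165 = 3.540 ft/s
Q = A × v_mean = 98.3 × 3.540 = 348.0 ft³/s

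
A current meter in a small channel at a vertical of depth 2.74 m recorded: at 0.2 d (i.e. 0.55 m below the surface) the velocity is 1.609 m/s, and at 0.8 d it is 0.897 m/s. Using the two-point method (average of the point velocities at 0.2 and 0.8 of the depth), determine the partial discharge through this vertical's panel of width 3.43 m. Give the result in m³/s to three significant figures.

v̄ = (1.609 + 0.897) / 2 = 1.253 m/s
q = v̄ × d × w = 1.253 × 2.74 × 3.43 = 11.78 m³/s

11.8 m³/s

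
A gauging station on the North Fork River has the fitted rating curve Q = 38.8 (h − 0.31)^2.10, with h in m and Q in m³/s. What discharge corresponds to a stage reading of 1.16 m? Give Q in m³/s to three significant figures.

Q = 38.8 × (1.16 − 0.31)^2.10 = 38.8 × 0.85^2.10 = 27.58 m³/s

27.6 m³/s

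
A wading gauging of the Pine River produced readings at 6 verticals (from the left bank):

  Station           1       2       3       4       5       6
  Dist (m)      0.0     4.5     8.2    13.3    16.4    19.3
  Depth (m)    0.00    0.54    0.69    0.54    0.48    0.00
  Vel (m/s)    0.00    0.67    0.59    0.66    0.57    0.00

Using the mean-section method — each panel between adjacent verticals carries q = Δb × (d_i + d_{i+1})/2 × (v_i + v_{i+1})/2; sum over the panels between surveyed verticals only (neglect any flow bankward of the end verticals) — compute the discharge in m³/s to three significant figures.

Panel 1-2: Δb = 4.5 m, d̄ = (0.00+0.54)/2 = 0.27, v̄ = (0.00+0.67)/2 = 0.335 → q = 4.5×0.27×0.335 = 0.4070 m³/s
Panel 2-3: Δb = 3.7 m, d̄ = (0.54+0.69)/2 = 0.615, v̄ = (0.67+0.59)/2 = 0.63 → q = 3.7×0.615×0.63 = 1.434 m³/s
Panel 3-4: Δb = 5.1 m, d̄ = (0.69+0.54)/2 = 0.615, v̄ = (0.59+0.66)/2 = 0.625 → q = 5.1×0.615×0.625 = 1.960 m³/s
Panel 4-5: Δb = 3.1 m, d̄ = (0.54+0.48)/2 = 0.51, v̄ = (0.66+0.57)/2 = 0.615 → q = 3.1×0.51×0.615 = 0.9723 m³/s
Panel 5-6: Δb = 2.9 m, d̄ = (0.48+0.00)/2 = 0.24, v̄ = (0.57+0.00)/2 = 0.285 → q = 2.9×0.24×0.285 = 0.1984 m³/s
Q = Σ q = 4.972 m³/s

4.97 m³/s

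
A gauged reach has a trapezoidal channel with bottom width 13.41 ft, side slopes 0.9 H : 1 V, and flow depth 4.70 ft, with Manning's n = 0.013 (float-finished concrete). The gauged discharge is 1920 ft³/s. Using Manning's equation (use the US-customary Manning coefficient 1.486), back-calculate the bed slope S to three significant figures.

A = (b + z·y)·y = (13.41 + 0.9×4.70)×4.70 = 82.91 ft²
P = b + 2y√(1+z²) = 13.41 + 2×4.70×√(1+0.9²) = 26.06 ft
R = A/P = 82.91/26.06 = 3.182 ft
S = (Q·n / (1.486·A·R^(2/3)))² = (1920×0.013 / (1.486×82.91×2.163))² = 0.008770

0.00877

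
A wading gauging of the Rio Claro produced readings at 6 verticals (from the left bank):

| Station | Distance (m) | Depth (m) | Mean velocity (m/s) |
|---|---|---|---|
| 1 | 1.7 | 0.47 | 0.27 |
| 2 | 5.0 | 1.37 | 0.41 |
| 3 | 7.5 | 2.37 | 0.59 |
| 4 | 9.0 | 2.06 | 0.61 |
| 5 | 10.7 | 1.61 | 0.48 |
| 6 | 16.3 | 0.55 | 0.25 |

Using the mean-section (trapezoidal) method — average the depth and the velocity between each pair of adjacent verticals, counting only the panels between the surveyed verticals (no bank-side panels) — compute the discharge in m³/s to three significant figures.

9.27 m³/s

Panel 1-2: Δb = 3.3 m, d̄ = (0.47+1.37)/2 = 0.92, v̄ = (0.27+0.41)/2 = 0.34 → q = 3.3×0.92×0.34 = 1.032 m³/s
Panel 2-3: Δb = 2.5 m, d̄ = (1.37+2.37)/2 = 1.87, v̄ = (0.41+0.59)/2 = 0.5 → q = 2.5×1.87×0.5 = 2.338 m³/s
Panel 3-4: Δb = 1.5 m, d̄ = (2.37+2.06)/2 = 2.215, v̄ = (0.59+0.61)/2 = 0.6 → q = 1.5×2.215×0.6 = 1.994 m³/s
Panel 4-5: Δb = 1.7 m, d̄ = (2.06+1.61)/2 = 1.835, v̄ = (0.61+0.48)/2 = 0.545 → q = 1.7×1.835×0.545 = 1.700 m³/s
Panel 5-6: Δb = 5.6 m, d̄ = (1.61+0.55)/2 = 1.08, v̄ = (0.48+0.25)/2 = 0.365 → q = 5.6×1.08×0.365 = 2.208 m³/s
Q = Σ q = 9.271 m³/s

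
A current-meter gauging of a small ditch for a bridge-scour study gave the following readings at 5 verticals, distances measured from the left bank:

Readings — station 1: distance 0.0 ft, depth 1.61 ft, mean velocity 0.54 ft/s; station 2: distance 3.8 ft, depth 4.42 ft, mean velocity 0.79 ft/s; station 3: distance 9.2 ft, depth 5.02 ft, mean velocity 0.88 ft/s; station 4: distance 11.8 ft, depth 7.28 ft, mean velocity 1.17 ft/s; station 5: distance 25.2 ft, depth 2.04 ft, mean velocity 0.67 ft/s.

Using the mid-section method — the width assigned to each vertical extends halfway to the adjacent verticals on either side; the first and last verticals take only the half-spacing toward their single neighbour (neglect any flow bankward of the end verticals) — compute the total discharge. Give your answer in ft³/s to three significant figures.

113 ft³/s

w_1 = (3.8 − 0.0)/2 = 1.9 ft; q_1 = 0.54 × 1.61 × 1.9 = 1.652 ft³/s
w_2 = (9.2 − 0.0)/2 = 4.6 ft; q_2 = 0.79 × 4.42 × 4.6 = 16.06 ft³/s
w_3 = (11.8 − 3.8)/2 = 4 ft; q_3 = 0.88 × 5.02 × 4 = 17.67 ft³/s
w_4 = (25.2 − 9.2)/2 = 8 ft; q_4 = 1.17 × 7.28 × 8 = 68.14 ft³/s
w_5 = (25.2 − 11.8)/2 = 6.7 ft; q_5 = 0.67 × 2.04 × 6.7 = 9.158 ft³/s
Q = Σ qᵢ = 112.7 ft³/s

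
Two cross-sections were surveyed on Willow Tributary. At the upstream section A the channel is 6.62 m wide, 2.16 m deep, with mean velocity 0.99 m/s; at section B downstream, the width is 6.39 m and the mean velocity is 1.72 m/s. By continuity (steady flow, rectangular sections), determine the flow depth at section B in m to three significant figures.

Q = A₁V₁ = (6.62×2.16) × 0.99 = 14.16 m³/s
d₂ = Q/(b₂ V₂) = 14.16/(6.39×1.72) = 1.288 m

1.29 m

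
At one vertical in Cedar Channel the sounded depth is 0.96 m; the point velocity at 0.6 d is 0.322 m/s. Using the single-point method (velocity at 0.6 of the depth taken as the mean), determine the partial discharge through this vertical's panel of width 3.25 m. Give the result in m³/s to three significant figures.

1.00 m³/s

v̄ = v₀.₆ = 0.322 m/s
q = v̄ × d × w = 0.3220 × 0.96 × 3.25 = 1.005 m³/s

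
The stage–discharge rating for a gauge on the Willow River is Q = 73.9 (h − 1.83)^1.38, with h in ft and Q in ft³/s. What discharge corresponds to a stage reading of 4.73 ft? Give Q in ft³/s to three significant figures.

321 ft³/s

Q = 73.9 × (4.73 − 1.83)^1.38 = 73.9 × 2.9^1.38 = 321.2 ft³/s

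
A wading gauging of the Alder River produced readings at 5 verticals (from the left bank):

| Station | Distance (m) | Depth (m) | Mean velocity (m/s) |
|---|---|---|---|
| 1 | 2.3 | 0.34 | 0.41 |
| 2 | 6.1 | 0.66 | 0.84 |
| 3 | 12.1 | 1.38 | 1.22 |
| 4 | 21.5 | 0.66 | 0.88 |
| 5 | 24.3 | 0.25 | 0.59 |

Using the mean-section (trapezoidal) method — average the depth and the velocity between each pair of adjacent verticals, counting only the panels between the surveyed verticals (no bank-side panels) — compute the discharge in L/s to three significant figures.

Panel 1-2: Δb = 3.8 m, d̄ = (0.34+0.66)/2 = 0.5, v̄ = (0.41+0.84)/2 = 0.625 → q = 3.8×0.5×0.625 = 1.188 m³/s
Panel 2-3: Δb = 6 m, d̄ = (0.66+1.38)/2 = 1.02, v̄ = (0.84+1.22)/2 = 1.03 → q = 6×1.02×1.03 = 6.304 m³/s
Panel 3-4: Δb = 9.4 m, d̄ = (1.38+0.66)/2 = 1.02, v̄ = (1.22+0.88)/2 = 1.05 → q = 9.4×1.02×1.05 = 10.07 m³/s
Panel 4-5: Δb = 2.8 m, d̄ = (0.66+0.25)/2 = 0.455, v̄ = (0.88+0.59)/2 = 0.735 → q = 2.8×0.455×0.735 = 0.9364 m³/s
Q = Σ q = 18.49 m³/s
= 18.49 × 1000 = 18490 L/s

18500 L/s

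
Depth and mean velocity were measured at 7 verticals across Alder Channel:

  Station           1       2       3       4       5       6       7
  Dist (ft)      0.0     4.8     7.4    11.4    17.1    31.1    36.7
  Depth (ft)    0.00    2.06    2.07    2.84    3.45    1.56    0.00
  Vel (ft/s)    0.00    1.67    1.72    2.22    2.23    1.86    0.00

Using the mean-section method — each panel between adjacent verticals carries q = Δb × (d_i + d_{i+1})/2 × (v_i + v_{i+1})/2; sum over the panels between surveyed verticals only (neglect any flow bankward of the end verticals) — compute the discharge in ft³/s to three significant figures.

148 ft³/s

Panel 1-2: Δb = 4.8 ft, d̄ = (0.00+2.06)/2 = 1.03, v̄ = (0.00+1.67)/2 = 0.835 → q = 4.8×1.03×0.835 = 4.128 ft³/s
Panel 2-3: Δb = 2.6 ft, d̄ = (2.06+2.07)/2 = 2.065, v̄ = (1.67+1.72)/2 = 1.695 → q = 2.6×2.065×1.695 = 9.100 ft³/s
Panel 3-4: Δb = 4 ft, d̄ = (2.07+2.84)/2 = 2.455, v̄ = (1.72+2.22)/2 = 1.97 → q = 4×2.455×1.97 = 19.35 ft³/s
Panel 4-5: Δb = 5.7 ft, d̄ = (2.84+3.45)/2 = 3.145, v̄ = (2.22+2.23)/2 = 2.225 → q = 5.7×3.145×2.225 = 39.89 ft³/s
Panel 5-6: Δb = 14 ft, d̄ = (3.45+1.56)/2 = 2.505, v̄ = (2.23+1.86)/2 = 2.045 → q = 14×2.505×2.045 = 71.72 ft³/s
Panel 6-7: Δb = 5.6 ft, d̄ = (1.56+0.00)/2 = 0.78, v̄ = (1.86+0.00)/2 = 0.93 → q = 5.6×0.78×0.93 = 4.062 ft³/s
Q = Σ q = 148.2 ft³/s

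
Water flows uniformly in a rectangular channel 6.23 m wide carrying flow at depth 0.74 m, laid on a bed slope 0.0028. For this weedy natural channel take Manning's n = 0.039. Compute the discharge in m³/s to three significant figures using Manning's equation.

A = b·y = 6.23 × 0.74 = 4.610 m²
P = b + 2y = 6.23 + 2×0.74 = 7.710 m
R = A/P = 4.610/7.710 = 0.5980 m
Q = (1/n)·A·R^(2/3)·S^(1/2) = (1/0.039) × 4.610 × 0.5980^(2/3) × 0.0028^(1/2) = 4.440 m³/s

4.44 m³/s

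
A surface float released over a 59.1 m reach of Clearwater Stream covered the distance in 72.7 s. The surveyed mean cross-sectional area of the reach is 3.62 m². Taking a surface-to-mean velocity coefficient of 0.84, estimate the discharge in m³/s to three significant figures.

2.47 m³/s

v_surface = L / t̄ = 59.1 / 72.7 = 0.8129 m/s
v_mean = 0.84 × 0.8129 = 0.6829 m/s
Q = A × v_mean = 3.62 × 0.6829 = 2.472 m³/s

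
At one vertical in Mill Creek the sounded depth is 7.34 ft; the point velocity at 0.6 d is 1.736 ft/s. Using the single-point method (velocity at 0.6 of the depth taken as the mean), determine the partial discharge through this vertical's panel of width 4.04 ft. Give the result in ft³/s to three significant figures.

51.5 ft³/s

v̄ = v₀.₆ = 1.736 ft/s
q = v̄ × d × w = 1.736 × 7.34 × 4.04 = 51.48 ft³/s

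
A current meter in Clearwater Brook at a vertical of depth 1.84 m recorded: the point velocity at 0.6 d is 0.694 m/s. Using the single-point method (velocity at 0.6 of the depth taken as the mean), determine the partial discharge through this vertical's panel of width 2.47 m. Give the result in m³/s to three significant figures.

3.15 m³/s

v̄ = v₀.₆ = 0.694 m/s
q = v̄ × d × w = 0.6940 × 1.84 × 2.47 = 3.154 m³/s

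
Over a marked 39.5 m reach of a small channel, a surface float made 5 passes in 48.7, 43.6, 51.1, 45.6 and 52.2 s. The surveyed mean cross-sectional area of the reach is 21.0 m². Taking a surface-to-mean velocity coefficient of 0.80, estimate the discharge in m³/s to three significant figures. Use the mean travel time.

t̄ = (48.7 + 43.6 + 51.1 + 45.6 + 52.2) / 5 = 48.24 s
v_surface = L / t̄ = 39.5 / 48.24 = 0.8188 m/s
v_mean = 0.80 × 0.8188 = 0.6551 m/s
Q = A × v_mean = 21.0 × 0.6551 = 13.76 m³/s

13.8 m³/s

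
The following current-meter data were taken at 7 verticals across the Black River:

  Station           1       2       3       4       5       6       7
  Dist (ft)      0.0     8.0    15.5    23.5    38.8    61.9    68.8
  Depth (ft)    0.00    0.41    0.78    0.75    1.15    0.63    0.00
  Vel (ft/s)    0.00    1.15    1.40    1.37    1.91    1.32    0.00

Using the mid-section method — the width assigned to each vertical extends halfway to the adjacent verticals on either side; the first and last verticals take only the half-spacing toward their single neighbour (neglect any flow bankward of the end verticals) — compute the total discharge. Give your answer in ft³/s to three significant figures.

78.7 ft³/s

w_2 = (15.5 − 0.0)/2 = 7.75 ft; q_2 = 1.15 × 0.41 × 7.75 = 3.654 ft³/s
w_3 = (23.5 − 8.0)/2 = 7.75 ft; q_3 = 1.40 × 0.78 × 7.75 = 8.463 ft³/s
w_4 = (38.8 − 15.5)/2 = 11.65 ft; q_4 = 1.37 × 0.75 × 11.65 = 11.97 ft³/s
w_5 = (61.9 − 23.5)/2 = 19.2 ft; q_5 = 1.91 × 1.15 × 19.2 = 42.17 ft³/s
w_6 = (68.8 − 38.8)/2 = 15 ft; q_6 = 1.32 × 0.63 × 15 = 12.47 ft³/s
Stations 1, 7 contribute zero (depth or velocity is 0).
Q = Σ qᵢ = 78.73 ft³/s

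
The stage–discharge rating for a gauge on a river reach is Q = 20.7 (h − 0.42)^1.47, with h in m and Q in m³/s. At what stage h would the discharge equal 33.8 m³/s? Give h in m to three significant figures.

h − h₀ = (Q/C)^(1/b) = (33.8/20.7)^(1/1.47) = 1.396 m
h = 0.42 + 1.396 = 1.816 m

1.82 m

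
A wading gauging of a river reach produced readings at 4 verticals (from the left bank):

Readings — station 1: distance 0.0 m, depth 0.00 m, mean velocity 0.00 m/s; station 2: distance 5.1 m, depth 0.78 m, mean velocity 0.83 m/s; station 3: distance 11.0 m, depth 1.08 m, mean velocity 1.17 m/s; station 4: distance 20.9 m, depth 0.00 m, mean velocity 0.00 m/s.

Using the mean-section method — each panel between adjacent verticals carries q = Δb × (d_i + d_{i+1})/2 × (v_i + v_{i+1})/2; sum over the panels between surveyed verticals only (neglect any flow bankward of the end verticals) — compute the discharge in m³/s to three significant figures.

Panel 1-2: Δb = 5.1 m, d̄ = (0.00+0.78)/2 = 0.39, v̄ = (0.00+0.83)/2 = 0.415 → q = 5.1×0.39×0.415 = 0.8254 m³/s
Panel 2-3: Δb = 5.9 m, d̄ = (0.78+1.08)/2 = 0.93, v̄ = (0.83+1.17)/2 = 1 → q = 5.9×0.93×1 = 5.487 m³/s
Panel 3-4: Δb = 9.9 m, d̄ = (1.08+0.00)/2 = 0.54, v̄ = (1.17+0.00)/2 = 0.585 → q = 9.9×0.54×0.585 = 3.127 m³/s
Q = Σ q = 9.440 m³/s

9.44 m³/s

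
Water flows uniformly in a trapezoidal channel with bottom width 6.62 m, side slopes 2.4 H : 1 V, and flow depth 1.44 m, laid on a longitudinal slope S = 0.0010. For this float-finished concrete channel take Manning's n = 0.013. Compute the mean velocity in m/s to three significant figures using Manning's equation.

2.48 m/s

A = (b + z·y)·y = (6.62 + 2.4×1.44)×1.44 = 14.51 m²
P = b + 2y√(1+z²) = 6.62 + 2×1.44×√(1+2.4²) = 14.11 m
R = A/P = 14.51/14.11 = 1.028 m
Q = (1/n)·A·R^(2/3)·S^(1/2) = (1/0.013) × 14.51 × 1.028^(2/3) × 0.0010^(1/2) = 35.96 m³/s
V = Q/A = 35.96/14.51 = 2.478 m/s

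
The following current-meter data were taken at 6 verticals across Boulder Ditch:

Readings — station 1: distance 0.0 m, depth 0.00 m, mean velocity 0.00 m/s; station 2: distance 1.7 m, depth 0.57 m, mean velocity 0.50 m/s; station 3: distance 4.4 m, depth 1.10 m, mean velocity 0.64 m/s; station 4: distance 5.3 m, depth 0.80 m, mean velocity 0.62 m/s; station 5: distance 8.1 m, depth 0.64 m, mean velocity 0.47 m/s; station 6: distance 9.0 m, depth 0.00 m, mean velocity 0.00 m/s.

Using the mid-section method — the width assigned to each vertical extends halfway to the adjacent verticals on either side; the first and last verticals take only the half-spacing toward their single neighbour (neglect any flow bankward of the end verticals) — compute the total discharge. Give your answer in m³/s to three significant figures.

w_2 = (4.4 − 0.0)/2 = 2.2 m; q_2 = 0.50 × 0.57 × 2.2 = 0.6270 m³/s
w_3 = (5.3 − 1.7)/2 = 1.8 m; q_3 = 0.64 × 1.10 × 1.8 = 1.267 m³/s
w_4 = (8.1 − 4.4)/2 = 1.85 m; q_4 = 0.62 × 0.80 × 1.85 = 0.9176 m³/s
w_5 = (9.0 − 5.3)/2 = 1.85 m; q_5 = 0.47 × 0.64 × 1.85 = 0.5565 m³/s
Stations 1, 6 contribute zero (depth or velocity is 0).
Q = Σ qᵢ = 3.368 m³/s

3.37 m³/s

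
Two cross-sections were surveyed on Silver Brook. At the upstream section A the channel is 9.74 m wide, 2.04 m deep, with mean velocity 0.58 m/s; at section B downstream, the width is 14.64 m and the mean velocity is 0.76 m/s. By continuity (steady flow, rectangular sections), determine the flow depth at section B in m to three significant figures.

1.04 m

Q = A₁V₁ = (9.74×2.04) × 0.58 = 11.52 m³/s
d₂ = Q/(b₂ V₂) = 11.52/(14.64×0.76) = 1.036 m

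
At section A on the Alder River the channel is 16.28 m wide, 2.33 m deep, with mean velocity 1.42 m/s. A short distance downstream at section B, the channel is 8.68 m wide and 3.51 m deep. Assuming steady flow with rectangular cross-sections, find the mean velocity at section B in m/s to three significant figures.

Q = A₁V₁ = (16.28×2.33) × 1.42 = 53.86 m³/s
A₂ = 8.68 × 3.51 = 30.47 m²
V₂ = Q/A₂ = 53.86/30.47 = 1.768 m/s

1.77 m/s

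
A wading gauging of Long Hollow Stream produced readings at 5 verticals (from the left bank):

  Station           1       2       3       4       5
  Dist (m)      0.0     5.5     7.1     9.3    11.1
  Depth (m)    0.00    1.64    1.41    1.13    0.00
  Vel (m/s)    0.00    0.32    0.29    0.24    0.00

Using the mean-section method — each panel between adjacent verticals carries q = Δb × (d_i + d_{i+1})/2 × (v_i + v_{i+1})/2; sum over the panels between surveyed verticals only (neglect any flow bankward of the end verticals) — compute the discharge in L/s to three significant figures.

2330 L/s

Panel 1-2: Δb = 5.5 m, d̄ = (0.00+1.64)/2 = 0.82, v̄ = (0.00+0.32)/2 = 0.16 → q = 5.5×0.82×0.16 = 0.7216 m³/s
Panel 2-3: Δb = 1.6 m, d̄ = (1.64+1.41)/2 = 1.525, v̄ = (0.32+0.29)/2 = 0.305 → q = 1.6×1.525×0.305 = 0.7442 m³/s
Panel 3-4: Δb = 2.2 m, d̄ = (1.41+1.13)/2 = 1.27, v̄ = (0.29+0.24)/2 = 0.265 → q = 2.2×1.27×0.265 = 0.7404 m³/s
Panel 4-5: Δb = 1.8 m, d̄ = (1.13+0.00)/2 = 0.565, v̄ = (0.24+0.00)/2 = 0.12 → q = 1.8×0.565×0.12 = 0.1220 m³/s
Q = Σ q = 2.328 m³/s
= 2.328 × 1000 = 2328 L/s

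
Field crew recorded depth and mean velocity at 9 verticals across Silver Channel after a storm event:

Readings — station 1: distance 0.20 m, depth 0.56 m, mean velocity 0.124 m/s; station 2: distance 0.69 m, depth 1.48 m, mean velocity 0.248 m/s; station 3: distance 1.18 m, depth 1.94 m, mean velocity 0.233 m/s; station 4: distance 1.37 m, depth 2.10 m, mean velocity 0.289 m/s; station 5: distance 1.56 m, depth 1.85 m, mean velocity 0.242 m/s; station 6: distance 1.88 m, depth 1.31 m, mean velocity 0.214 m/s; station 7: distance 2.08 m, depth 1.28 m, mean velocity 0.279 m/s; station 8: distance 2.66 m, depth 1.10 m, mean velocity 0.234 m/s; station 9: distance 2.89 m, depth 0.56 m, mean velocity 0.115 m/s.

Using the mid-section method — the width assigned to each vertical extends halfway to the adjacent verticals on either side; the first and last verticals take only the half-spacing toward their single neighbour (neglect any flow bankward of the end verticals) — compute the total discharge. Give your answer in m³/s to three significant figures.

0.904 m³/s

w_1 = (0.69 − 0.20)/2 = 0.245 m; q_1 = 0.124 × 0.56 × 0.245 = 0.01701 m³/s
w_2 = (1.18 − 0.20)/2 = 0.49 m; q_2 = 0.248 × 1.48 × 0.49 = 0.1798 m³/s
w_3 = (1.37 − 0.69)/2 = 0.34 m; q_3 = 0.233 × 1.94 × 0.34 = 0.1537 m³/s
w_4 = (1.56 − 1.18)/2 = 0.19 m; q_4 = 0.289 × 2.10 × 0.19 = 0.1153 m³/s
w_5 = (1.88 − 1.37)/2 = 0.255 m; q_5 = 0.242 × 1.85 × 0.255 = 0.1142 m³/s
w_6 = (2.08 − 1.56)/2 = 0.26 m; q_6 = 0.214 × 1.31 × 0.26 = 0.07289 m³/s
w_7 = (2.66 − 1.88)/2 = 0.39 m; q_7 = 0.279 × 1.28 × 0.39 = 0.1393 m³/s
w_8 = (2.89 − 2.08)/2 = 0.405 m; q_8 = 0.234 × 1.10 × 0.405 = 0.1042 m³/s
w_9 = (2.89 − 2.66)/2 = 0.115 m; q_9 = 0.115 × 0.56 × 0.115 = 0.007406 m³/s
Q = Σ qᵢ = 0.9038 m³/s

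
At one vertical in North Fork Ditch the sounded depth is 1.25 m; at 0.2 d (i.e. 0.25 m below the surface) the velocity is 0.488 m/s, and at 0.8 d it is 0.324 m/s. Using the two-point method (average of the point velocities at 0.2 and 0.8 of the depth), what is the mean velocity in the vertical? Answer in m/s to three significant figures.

v̄ = (0.488 + 0.324) / 2 = 0.4060 m/s

0.406 m/s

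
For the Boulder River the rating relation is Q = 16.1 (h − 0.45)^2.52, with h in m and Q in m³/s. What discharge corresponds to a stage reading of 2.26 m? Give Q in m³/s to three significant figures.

71.8 m³/s

Q = 16.1 × (2.26 − 0.45)^2.52 = 16.1 × 1.81^2.52 = 71.81 m³/s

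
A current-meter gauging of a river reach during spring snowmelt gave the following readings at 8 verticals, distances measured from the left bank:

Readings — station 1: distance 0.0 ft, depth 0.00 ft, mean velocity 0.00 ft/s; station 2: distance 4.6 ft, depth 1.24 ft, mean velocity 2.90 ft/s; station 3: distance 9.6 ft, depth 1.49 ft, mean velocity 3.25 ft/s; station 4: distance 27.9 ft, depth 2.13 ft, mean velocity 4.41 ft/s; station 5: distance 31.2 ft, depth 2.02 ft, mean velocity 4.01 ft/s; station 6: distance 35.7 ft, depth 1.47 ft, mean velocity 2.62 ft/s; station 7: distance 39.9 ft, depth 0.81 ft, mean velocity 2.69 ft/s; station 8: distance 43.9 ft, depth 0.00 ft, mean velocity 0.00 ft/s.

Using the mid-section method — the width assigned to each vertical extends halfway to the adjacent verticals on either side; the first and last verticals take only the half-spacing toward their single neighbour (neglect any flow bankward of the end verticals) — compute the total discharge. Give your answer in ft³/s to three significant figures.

232 ft³/s

w_2 = (9.6 − 0.0)/2 = 4.8 ft; q_2 = 2.90 × 1.24 × 4.8 = 17.26 ft³/s
w_3 = (27.9 − 4.6)/2 = 11.65 ft; q_3 = 3.25 × 1.49 × 11.65 = 56.42 ft³/s
w_4 = (31.2 − 9.6)/2 = 10.8 ft; q_4 = 4.41 × 2.13 × 10.8 = 101.4 ft³/s
w_5 = (35.7 − 27.9)/2 = 3.9 ft; q_5 = 4.01 × 2.02 × 3.9 = 31.59 ft³/s
w_6 = (39.9 − 31.2)/2 = 4.35 ft; q_6 = 2.62 × 1.47 × 4.35 = 16.75 ft³/s
w_7 = (43.9 − 35.7)/2 = 4.1 ft; q_7 = 2.69 × 0.81 × 4.1 = 8.933 ft³/s
Stations 1, 8 contribute zero (depth or velocity is 0).
Q = Σ qᵢ = 232.4 ft³/s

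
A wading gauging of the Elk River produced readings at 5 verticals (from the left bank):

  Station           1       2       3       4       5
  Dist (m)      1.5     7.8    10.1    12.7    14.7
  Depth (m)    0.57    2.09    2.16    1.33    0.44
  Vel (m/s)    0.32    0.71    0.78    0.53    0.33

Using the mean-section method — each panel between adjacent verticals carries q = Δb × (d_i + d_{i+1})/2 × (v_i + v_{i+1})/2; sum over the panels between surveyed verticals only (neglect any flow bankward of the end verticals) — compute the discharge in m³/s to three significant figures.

11.7 m³/s

Panel 1-2: Δb = 6.3 m, d̄ = (0.57+2.09)/2 = 1.33, v̄ = (0.32+0.71)/2 = 0.515 → q = 6.3×1.33×0.515 = 4.315 m³/s
Panel 2-3: Δb = 2.3 m, d̄ = (2.09+2.16)/2 = 2.125, v̄ = (0.71+0.78)/2 = 0.745 → q = 2.3×2.125×0.745 = 3.641 m³/s
Panel 3-4: Δb = 2.6 m, d̄ = (2.16+1.33)/2 = 1.745, v̄ = (0.78+0.53)/2 = 0.655 → q = 2.6×1.745×0.655 = 2.972 m³/s
Panel 4-5: Δb = 2 m, d̄ = (1.33+0.44)/2 = 0.885, v̄ = (0.53+0.33)/2 = 0.43 → q = 2×0.885×0.43 = 0.7611 m³/s
Q = Σ q = 11.69 m³/s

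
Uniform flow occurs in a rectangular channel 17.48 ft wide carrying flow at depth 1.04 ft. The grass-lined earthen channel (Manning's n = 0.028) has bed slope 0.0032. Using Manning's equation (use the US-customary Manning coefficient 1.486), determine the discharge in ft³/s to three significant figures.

A = b·y = 17.48 × 1.04 = 18.18 ft²
P = b + 2y = 17.48 + 2×1.04 = 19.56 ft
R = A/P = 18.18/19.56 = 0.9294 ft
Q = (1.486/n)·A·R^(2/3)·S^(1/2) = (1.486/0.028) × 18.18 × 0.9294^(2/3) × 0.0032^(1/2) = 51.98 ft³/s

52.0 ft³/s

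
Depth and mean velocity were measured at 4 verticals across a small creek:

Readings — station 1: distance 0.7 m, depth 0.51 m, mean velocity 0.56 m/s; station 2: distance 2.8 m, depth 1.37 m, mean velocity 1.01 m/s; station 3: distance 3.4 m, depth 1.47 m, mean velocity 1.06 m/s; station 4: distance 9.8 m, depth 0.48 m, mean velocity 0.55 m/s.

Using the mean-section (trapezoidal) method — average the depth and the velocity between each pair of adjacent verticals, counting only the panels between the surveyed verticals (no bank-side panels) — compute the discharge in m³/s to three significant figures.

7.45 m³/s

Panel 1-2: Δb = 2.1 m, d̄ = (0.51+1.37)/2 = 0.94, v̄ = (0.56+1.01)/2 = 0.785 → q = 2.1×0.94×0.785 = 1.550 m³/s
Panel 2-3: Δb = 0.6 m, d̄ = (1.37+1.47)/2 = 1.42, v̄ = (1.01+1.06)/2 = 1.035 → q = 0.6×1.42×1.035 = 0.8818 m³/s
Panel 3-4: Δb = 6.4 m, d̄ = (1.47+0.48)/2 = 0.975, v̄ = (1.06+0.55)/2 = 0.805 → q = 6.4×0.975×0.805 = 5.023 m³/s
Q = Σ q = 7.455 m³/s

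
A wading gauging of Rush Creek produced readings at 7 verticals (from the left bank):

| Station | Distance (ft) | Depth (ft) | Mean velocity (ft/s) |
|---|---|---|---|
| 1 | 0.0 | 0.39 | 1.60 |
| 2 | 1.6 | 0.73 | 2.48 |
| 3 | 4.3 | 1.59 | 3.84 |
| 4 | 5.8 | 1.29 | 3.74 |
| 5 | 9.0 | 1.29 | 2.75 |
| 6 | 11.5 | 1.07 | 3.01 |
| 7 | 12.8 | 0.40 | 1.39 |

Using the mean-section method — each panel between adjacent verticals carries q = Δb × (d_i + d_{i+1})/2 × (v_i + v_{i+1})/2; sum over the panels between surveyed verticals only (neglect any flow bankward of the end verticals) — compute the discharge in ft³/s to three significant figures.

43.9 ft³/s

Panel 1-2: Δb = 1.6 ft, d̄ = (0.39+0.73)/2 = 0.56, v̄ = (1.60+2.48)/2 = 2.04 → q = 1.6×0.56×2.04 = 1.828 ft³/s
Panel 2-3: Δb = 2.7 ft, d̄ = (0.73+1.59)/2 = 1.16, v̄ = (2.48+3.84)/2 = 3.16 → q = 2.7×1.16×3.16 = 9.897 ft³/s
Panel 3-4: Δb = 1.5 ft, d̄ = (1.59+1.29)/2 = 1.44, v̄ = (3.84+3.74)/2 = 3.79 → q = 1.5×1.44×3.79 = 8.186 ft³/s
Panel 4-5: Δb = 3.2 ft, d̄ = (1.29+1.29)/2 = 1.29, v̄ = (3.74+2.75)/2 = 3.245 → q = 3.2×1.29×3.245 = 13.40 ft³/s
Panel 5-6: Δb = 2.5 ft, d̄ = (1.29+1.07)/2 = 1.18, v̄ = (2.75+3.01)/2 = 2.88 → q = 2.5×1.18×2.88 = 8.496 ft³/s
Panel 6-7: Δb = 1.3 ft, d̄ = (1.07+0.40)/2 = 0.735, v̄ = (3.01+1.39)/2 = 2.2 → q = 1.3×0.735×2.2 = 2.102 ft³/s
Q = Σ q = 43.90 ft³/s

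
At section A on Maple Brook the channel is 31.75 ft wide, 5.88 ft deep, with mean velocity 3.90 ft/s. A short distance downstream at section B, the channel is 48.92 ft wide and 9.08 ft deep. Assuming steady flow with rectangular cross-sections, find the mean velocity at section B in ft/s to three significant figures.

1.64 ft/s

Q = A₁V₁ = (31.75×5.88) × 3.90 = 728.1 ft³/s
A₂ = 48.92 × 9.08 = 444.2 ft²
V₂ = Q/A₂ = 728.1/444.2 = 1.639 ft/s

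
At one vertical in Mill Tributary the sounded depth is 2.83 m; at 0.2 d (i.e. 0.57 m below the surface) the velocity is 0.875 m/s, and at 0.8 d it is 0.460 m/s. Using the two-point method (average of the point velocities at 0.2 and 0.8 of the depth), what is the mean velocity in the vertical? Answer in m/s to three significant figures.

v̄ = (0.875 + 0.460) / 2 = 0.6675 m/s

0.668 m/s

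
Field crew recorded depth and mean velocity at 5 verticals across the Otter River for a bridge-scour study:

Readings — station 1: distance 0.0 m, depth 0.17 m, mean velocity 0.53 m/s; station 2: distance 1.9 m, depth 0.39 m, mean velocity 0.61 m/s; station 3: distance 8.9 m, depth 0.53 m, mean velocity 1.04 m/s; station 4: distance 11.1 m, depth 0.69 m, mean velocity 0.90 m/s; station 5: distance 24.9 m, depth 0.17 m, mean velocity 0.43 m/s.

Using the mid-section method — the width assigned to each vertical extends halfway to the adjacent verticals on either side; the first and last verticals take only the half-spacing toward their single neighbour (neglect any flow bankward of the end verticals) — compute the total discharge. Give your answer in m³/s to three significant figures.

9.15 m³/s

w_1 = (1.9 − 0.0)/2 = 0.95 m; q_1 = 0.53 × 0.17 × 0.95 = 0.08560 m³/s
w_2 = (8.9 − 0.0)/2 = 4.45 m; q_2 = 0.61 × 0.39 × 4.45 = 1.059 m³/s
w_3 = (11.1 − 1.9)/2 = 4.6 m; q_3 = 1.04 × 0.53 × 4.6 = 2.536 m³/s
w_4 = (24.9 − 8.9)/2 = 8 m; q_4 = 0.90 × 0.69 × 8 = 4.968 m³/s
w_5 = (24.9 − 11.1)/2 = 6.9 m; q_5 = 0.43 × 0.17 × 6.9 = 0.5044 m³/s
Q = Σ qᵢ = 9.152 m³/s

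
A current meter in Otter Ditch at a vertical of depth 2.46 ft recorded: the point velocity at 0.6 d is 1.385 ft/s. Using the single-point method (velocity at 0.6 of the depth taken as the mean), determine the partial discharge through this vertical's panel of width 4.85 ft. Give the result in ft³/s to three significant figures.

v̄ = v₀.₆ = 1.385 ft/s
q = v̄ × d × w = 1.385 × 2.46 × 4.85 = 16.52 ft³/s

16.5 ft³/s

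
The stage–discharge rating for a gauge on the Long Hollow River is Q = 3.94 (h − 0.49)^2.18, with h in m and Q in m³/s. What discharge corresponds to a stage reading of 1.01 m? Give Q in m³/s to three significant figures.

0.947 m³/s

Q = 3.94 × (1.01 − 0.49)^2.18 = 3.94 × 0.52^2.18 = 0.9471 m³/s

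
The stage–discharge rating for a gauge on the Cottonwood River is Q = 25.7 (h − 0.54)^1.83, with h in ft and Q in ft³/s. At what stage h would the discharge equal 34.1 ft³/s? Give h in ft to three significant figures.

h − h₀ = (Q/C)^(1/b) = (34.1/25.7)^(1/1.83) = 1.167 ft
h = 0.54 + 1.167 = 1.707 ft

1.71 ft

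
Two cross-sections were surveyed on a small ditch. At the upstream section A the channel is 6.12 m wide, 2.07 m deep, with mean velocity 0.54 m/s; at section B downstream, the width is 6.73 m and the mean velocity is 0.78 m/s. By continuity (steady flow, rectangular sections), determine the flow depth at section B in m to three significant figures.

1.30 m

Q = A₁V₁ = (6.12×2.07) × 0.54 = 6.841 m³/s
d₂ = Q/(b₂ V₂) = 6.841/(6.73×0.78) = 1.303 m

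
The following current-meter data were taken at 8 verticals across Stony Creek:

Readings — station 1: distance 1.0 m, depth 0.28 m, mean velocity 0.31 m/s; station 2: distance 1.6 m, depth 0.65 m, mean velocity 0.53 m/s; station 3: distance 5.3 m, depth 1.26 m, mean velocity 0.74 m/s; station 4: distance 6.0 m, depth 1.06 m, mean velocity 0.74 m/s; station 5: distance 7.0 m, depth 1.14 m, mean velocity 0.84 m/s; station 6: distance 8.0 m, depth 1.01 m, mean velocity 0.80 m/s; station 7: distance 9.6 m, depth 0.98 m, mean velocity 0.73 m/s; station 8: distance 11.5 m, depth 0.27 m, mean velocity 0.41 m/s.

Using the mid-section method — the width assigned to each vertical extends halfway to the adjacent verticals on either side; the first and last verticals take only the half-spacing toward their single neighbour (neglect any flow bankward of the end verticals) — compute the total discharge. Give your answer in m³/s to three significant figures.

w_1 = (1.6 − 1.0)/2 = 0.3 m; q_1 = 0.31 × 0.28 × 0.3 = 0.02604 m³/s
w_2 = (5.3 − 1.0)/2 = 2.15 m; q_2 = 0.53 × 0.65 × 2.15 = 0.7407 m³/s
w_3 = (6.0 − 1.6)/2 = 2.2 m; q_3 = 0.74 × 1.26 × 2.2 = 2.051 m³/s
w_4 = (7.0 − 5.3)/2 = 0.85 m; q_4 = 0.74 × 1.06 × 0.85 = 0.6667 m³/s
w_5 = (8.0 − 6.0)/2 = 1 m; q_5 = 0.84 × 1.14 × 1 = 0.9576 m³/s
w_6 = (9.6 − 7.0)/2 = 1.3 m; q_6 = 0.80 × 1.01 × 1.3 = 1.050 m³/s
w_7 = (11.5 − 8.0)/2 = 1.75 m; q_7 = 0.73 × 0.98 × 1.75 = 1.252 m³/s
w_8 = (11.5 − 9.6)/2 = 0.95 m; q_8 = 0.41 × 0.27 × 0.95 = 0.1052 m³/s
Q = Σ qᵢ = 6.850 m³/s

6.85 m³/s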